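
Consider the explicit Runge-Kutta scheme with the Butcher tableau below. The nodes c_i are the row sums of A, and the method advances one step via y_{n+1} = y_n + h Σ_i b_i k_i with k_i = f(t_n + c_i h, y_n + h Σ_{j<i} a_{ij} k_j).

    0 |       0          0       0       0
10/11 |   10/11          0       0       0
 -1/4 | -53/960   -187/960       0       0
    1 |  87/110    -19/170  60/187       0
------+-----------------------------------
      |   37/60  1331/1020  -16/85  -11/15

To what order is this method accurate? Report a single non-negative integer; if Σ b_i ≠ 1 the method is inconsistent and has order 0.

b = (37/60, 1331/1020, -16/85, -11/15)
c = (0, 10/11, -1/4, 1)
Ac = (0, 0, -17/96, -2/11)
Σ b_i: 37/60·1 + 1331/1020·1 + (-16/85)·1 + (-11/15)·1 = 1 ✓
b·c: 1331/1020·10/11 + (-16/85)·(-1/4) + (-11/15)·1 = 1/2 ✓
b·c²: 1331/1020·100/121 + (-16/85)·1/16 + (-11/15)·1 = 1/3 ✓
b·Ac: (-16/85)·(-17/96) + (-11/15)·(-2/11) = 1/6 ✓
b·c³: 1331/1020·1000/1331 + (-16/85)·(-1/64) + (-11/15)·1 = 1/4 ✓
b·(c∘Ac): (-16/85)·17/384 + (-11/15)·(-2/11) = 1/8 ✓
b·Ac²: (-16/85)·(-85/528) + (-11/15)·(-35/484) = 1/12 ✓
b·A²c: (-11/15)·(-5/88) = 1/24 ✓; 4 stages ⇒ order 4.

4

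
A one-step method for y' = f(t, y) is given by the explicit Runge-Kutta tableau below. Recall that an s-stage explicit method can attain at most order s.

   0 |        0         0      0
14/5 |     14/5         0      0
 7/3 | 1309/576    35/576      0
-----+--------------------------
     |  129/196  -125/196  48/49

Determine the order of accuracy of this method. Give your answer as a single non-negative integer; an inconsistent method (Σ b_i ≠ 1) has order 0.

b = (129/196, -125/196, 48/49)
c = (0, 14/5, 7/3)
Ac = (0, 0, 49/288)
Σ b_i: 129/196·1 + (-125/196)·1 + 48/49·1 = 1 ✓
b·c: (-125/196)·14/5 + 48/49·7/3 = 1/2 ✓
b·c²: (-125/196)·196/25 + 48/49·49/9 = 1/3 ✓
b·Ac: 48/49·49/288 = 1/6 ✓; 3 stages ⇒ order 3.

3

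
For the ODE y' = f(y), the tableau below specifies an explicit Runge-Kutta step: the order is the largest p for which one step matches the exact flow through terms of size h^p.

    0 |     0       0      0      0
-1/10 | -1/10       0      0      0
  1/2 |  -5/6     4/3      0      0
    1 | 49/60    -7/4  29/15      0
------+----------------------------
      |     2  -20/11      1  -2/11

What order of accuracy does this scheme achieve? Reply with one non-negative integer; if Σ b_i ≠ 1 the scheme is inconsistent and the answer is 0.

b = (2, -20/11, 1, -2/11)
c = (0, -1/10, 1/2, 1)
Ac = (0, 0, -2/15, 137/120)
Σ b_i: 2·1 + (-20/11)·1 + 1·1 + (-2/11)·1 = 1 ✓
b·c: (-20/11)·(-1/10) + 1·1/2 + (-2/11)·1 = 1/2 ✓
b·c²: (-20/11)·1/100 + 1·1/4 + (-2/11)·1 = 1/20 ≠ 1/3 ⇒ order 2.
b·Ac: 1·(-2/15) + (-2/11)·137/120 = -15/44 ≠ 1/6

2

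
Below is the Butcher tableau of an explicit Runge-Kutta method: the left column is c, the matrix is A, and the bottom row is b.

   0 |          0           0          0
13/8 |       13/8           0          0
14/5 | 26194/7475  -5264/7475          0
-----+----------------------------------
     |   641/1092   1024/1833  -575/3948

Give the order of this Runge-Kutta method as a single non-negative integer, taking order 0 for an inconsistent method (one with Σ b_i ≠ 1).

b = (641/1092, 1024/1833, -575/3948)
c = (0, 13/8, 14/5)
Ac = (0, 0, -658/575)
Σ b_i: 641/1092·1 + 1024/1833·1 + (-575/3948)·1 = 1 ✓
b·c: 1024/1833·13/8 + (-575/3948)·14/5 = 1/2 ✓
b·c²: 1024/1833·169/64 + (-575/3948)·196/25 = 1/3 ✓
b·Ac: (-575/3948)·(-658/575) = 1/6 ✓; 3 stages ⇒ order 3.

3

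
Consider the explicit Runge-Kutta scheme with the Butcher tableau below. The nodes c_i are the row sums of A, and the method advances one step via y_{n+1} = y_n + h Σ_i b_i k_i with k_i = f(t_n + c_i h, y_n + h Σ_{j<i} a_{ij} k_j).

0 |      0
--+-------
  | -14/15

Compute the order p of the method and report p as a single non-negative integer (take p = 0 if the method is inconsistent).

b = (-14/15)
c = (0)
Σ b_i: (-14/15)·1 = -14/15 ≠ 1 ⇒ order 0.

0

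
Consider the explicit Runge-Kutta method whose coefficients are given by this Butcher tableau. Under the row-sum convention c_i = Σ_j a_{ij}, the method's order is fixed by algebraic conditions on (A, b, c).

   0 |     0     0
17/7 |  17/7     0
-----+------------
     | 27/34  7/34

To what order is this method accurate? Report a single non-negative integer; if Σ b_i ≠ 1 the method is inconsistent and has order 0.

2

b = (27/34, 7/34)
c = (0, 17/7)
Σ b_i: 27/34·1 + 7/34·1 = 1 ✓
b·c: 7/34·17/7 = 1/2 ✓; 2 stages ⇒ order 2.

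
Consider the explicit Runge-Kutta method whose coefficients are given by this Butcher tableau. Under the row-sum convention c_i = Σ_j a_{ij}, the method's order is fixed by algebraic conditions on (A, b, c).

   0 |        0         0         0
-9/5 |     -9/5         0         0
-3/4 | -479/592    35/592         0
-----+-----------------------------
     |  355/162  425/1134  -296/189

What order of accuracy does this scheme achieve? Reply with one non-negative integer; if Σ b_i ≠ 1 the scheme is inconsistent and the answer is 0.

b = (355/162, 425/1134, -296/189)
c = (0, -9/5, -3/4)
Ac = (0, 0, -63/592)
Σ b_i: 355/162·1 + 425/1134·1 + (-296/189)·1 = 1 ✓
b·c: 425/1134·(-9/5) + (-296/189)·(-3/4) = 1/2 ✓
b·c²: 425/1134·81/25 + (-296/189)·9/16 = 1/3 ✓
b·Ac: (-296/189)·(-63/592) = 1/6 ✓; 3 stages ⇒ order 3.

3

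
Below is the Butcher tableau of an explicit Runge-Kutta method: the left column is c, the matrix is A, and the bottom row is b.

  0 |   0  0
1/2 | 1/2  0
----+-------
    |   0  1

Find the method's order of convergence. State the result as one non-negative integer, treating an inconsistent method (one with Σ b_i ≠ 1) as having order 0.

b = (0, 1)
c = (0, 1/2)
Σ b_i: 1·1 = 1 ✓
b·c: 1·1/2 = 1/2 ✓; 2 stages ⇒ order 2.

2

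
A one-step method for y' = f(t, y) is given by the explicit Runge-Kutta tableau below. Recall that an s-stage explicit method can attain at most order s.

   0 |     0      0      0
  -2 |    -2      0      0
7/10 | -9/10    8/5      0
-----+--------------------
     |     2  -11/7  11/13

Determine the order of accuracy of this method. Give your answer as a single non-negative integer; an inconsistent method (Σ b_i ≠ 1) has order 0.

b = (2, -11/7, 11/13)
c = (0, -2, 7/10)
Ac = (0, 0, -16/5)
Σ b_i: 2·1 + (-11/7)·1 + 11/13·1 = 116/91 ≠ 1 ⇒ order 0.

0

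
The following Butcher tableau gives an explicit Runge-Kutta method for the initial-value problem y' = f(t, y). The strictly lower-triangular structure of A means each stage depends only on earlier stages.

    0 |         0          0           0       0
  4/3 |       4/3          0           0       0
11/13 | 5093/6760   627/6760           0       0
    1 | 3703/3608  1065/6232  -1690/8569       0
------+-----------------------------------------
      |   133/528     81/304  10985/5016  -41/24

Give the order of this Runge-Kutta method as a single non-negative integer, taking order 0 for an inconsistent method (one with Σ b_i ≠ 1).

b = (133/528, 81/304, 10985/5016, -41/24)
c = (0, 4/3, 11/13, 1)
Ac = (0, 0, 209/1690, 5/82)
Σ b_i: 133/528·1 + 81/304·1 + 10985/5016·1 + (-41/24)·1 = 1 ✓
b·c: 81/304·4/3 + 10985/5016·11/13 + (-41/24)·1 = 1/2 ✓
b·c²: 81/304·16/9 + 10985/5016·121/169 + (-41/24)·1 = 1/3 ✓
b·Ac: 10985/5016·209/1690 + (-41/24)·5/82 = 1/6 ✓
b·c³: 81/304·64/27 + 10985/5016·1331/2197 + (-41/24)·1 = 1/4 ✓
b·(c∘Ac): 10985/5016·2299/21970 + (-41/24)·5/82 = 1/8 ✓
b·Ac²: 10985/5016·418/2535 + (-41/24)·20/123 = 1/12 ✓
b·A²c: (-41/24)·(-1/41) = 1/24 ✓; 4 stages ⇒ order 4.

4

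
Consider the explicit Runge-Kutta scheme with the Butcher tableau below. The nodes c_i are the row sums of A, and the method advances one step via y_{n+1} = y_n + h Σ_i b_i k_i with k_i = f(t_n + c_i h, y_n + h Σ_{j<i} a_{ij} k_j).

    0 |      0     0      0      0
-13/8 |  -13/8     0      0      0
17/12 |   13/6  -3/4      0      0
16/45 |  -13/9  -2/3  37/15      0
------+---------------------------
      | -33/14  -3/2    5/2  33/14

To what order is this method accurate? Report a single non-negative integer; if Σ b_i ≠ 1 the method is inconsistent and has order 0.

1

b = (-33/14, -3/2, 5/2, 33/14)
c = (0, -13/8, 17/12, 16/45)
Ac = (0, 0, 39/32, 206/45)
Σ b_i: (-33/14)·1 + (-3/2)·1 + 5/2·1 + 33/14·1 = 1 ✓
b·c: (-3/2)·(-13/8) + 5/2·17/12 + 33/14·16/45 = 11453/1680 ≠ 1/2 ⇒ order 1.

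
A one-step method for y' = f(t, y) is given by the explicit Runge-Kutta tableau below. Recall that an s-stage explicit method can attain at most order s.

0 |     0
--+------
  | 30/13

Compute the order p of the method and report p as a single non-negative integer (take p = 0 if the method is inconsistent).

0

b = (30/13)
c = (0)
Σ b_i: 30/13·1 = 30/13 ≠ 1 ⇒ order 0.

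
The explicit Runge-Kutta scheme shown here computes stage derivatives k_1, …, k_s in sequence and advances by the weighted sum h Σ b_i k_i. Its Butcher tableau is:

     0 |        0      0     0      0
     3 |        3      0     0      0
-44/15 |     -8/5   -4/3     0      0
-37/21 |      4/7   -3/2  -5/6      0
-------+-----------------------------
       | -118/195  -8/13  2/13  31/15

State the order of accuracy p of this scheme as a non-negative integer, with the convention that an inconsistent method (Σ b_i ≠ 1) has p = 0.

1

b = (-118/195, -8/13, 2/13, 31/15)
c = (0, 3, -44/15, -37/21)
Ac = (0, 0, -4, -37/18)
Σ b_i: (-118/195)·1 + (-8/13)·1 + 2/13·1 + 31/15·1 = 1 ✓
b·c: (-8/13)·3 + 2/13·(-44/15) + 31/15·(-37/21) = -24319/4095 ≠ 1/2 ⇒ order 1.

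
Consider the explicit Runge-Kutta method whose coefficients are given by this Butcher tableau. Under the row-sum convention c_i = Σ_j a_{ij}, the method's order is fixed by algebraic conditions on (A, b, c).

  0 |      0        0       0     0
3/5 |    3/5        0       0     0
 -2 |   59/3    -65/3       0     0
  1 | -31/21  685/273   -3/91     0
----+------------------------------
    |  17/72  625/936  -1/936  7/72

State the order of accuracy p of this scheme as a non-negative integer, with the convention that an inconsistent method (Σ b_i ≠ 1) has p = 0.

b = (17/72, 625/936, -1/936, 7/72)
c = (0, 3/5, -2, 1)
Ac = (0, 0, -13, 11/7)
Σ b_i: 17/72·1 + 625/936·1 + (-1/936)·1 + 7/72·1 = 1 ✓
b·c: 625/936·3/5 + (-1/936)·(-2) + 7/72·1 = 1/2 ✓
b·c²: 625/936·9/25 + (-1/936)·4 + 7/72·1 = 1/3 ✓
b·Ac: (-1/936)·(-13) + 7/72·11/7 = 1/6 ✓
b·c³: 625/936·27/125 + (-1/936)·(-8) + 7/72·1 = 1/4 ✓
b·(c∘Ac): (-1/936)·26 + 7/72·11/7 = 1/8 ✓
b·Ac²: (-1/936)·(-39/5) + 7/72·27/35 = 1/12 ✓
b·A²c: 7/72·3/7 = 1/24 ✓; 4 stages ⇒ order 4.

4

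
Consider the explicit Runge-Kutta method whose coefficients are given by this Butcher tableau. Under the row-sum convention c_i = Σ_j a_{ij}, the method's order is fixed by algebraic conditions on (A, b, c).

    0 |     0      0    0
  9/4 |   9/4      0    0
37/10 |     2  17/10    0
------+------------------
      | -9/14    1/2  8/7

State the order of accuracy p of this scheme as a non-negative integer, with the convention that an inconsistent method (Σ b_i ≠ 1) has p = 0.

b = (-9/14, 1/2, 8/7)
c = (0, 9/4, 37/10)
Ac = (0, 0, 153/40)
Σ b_i: (-9/14)·1 + 1/2·1 + 8/7·1 = 1 ✓
b·c: 1/2·9/4 + 8/7·37/10 = 1499/280 ≠ 1/2 ⇒ order 1.

1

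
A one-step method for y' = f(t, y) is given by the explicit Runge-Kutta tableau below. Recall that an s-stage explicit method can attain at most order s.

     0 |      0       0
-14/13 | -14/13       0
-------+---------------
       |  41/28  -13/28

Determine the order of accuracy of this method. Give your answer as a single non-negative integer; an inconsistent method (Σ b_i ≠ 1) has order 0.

2

b = (41/28, -13/28)
c = (0, -14/13)
Σ b_i: 41/28·1 + (-13/28)·1 = 1 ✓
b·c: (-13/28)·(-14/13) = 1/2 ✓; 2 stages ⇒ order 2.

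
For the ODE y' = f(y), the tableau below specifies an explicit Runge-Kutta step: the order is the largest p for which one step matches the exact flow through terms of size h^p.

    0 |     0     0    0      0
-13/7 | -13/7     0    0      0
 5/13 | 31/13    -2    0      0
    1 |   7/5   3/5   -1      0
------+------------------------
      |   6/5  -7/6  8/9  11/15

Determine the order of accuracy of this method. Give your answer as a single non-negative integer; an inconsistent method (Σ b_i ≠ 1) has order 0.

b = (6/5, -7/6, 8/9, 11/15)
c = (0, -13/7, 5/13, 1)
Ac = (0, 0, 26/7, -682/455)
Σ b_i: 6/5·1 + (-7/6)·1 + 8/9·1 + 11/15·1 = 149/90 ≠ 1 ⇒ order 0.

0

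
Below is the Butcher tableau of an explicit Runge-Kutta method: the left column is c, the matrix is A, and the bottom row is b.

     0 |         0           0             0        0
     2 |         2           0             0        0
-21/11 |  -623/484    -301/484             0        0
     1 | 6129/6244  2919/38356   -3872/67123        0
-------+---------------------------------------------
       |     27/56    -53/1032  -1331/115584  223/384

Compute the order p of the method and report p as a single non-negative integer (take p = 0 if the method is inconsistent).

4

b = (27/56, -53/1032, -1331/115584, 223/384)
c = (0, 2, -21/11, 1)
Ac = (0, 0, -301/242, 117/446)
Σ b_i: 27/56·1 + (-53/1032)·1 + (-1331/115584)·1 + 223/384·1 = 1 ✓
b·c: (-53/1032)·2 + (-1331/115584)·(-21/11) + 223/384·1 = 1/2 ✓
b·c²: (-53/1032)·4 + (-1331/115584)·441/121 + 223/384·1 = 1/3 ✓
b·Ac: (-1331/115584)·(-301/242) + 223/384·117/446 = 1/6 ✓
b·c³: (-53/1032)·8 + (-1331/115584)·(-9261/1331) + 223/384·1 = 1/4 ✓
b·(c∘Ac): (-1331/115584)·6321/2662 + 223/384·117/446 = 1/8 ✓
b·Ac²: (-1331/115584)·(-301/121) + 223/384·21/223 = 1/12 ✓
b·A²c: 223/384·16/223 = 1/24 ✓; 4 stages ⇒ order 4.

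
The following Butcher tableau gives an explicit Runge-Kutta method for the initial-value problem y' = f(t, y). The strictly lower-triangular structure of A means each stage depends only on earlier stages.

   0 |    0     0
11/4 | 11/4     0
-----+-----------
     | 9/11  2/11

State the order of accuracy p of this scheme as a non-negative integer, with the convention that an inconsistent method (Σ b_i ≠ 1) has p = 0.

b = (9/11, 2/11)
c = (0, 11/4)
Σ b_i: 9/11·1 + 2/11·1 = 1 ✓
b·c: 2/11·11/4 = 1/2 ✓; 2 stages ⇒ order 2.

2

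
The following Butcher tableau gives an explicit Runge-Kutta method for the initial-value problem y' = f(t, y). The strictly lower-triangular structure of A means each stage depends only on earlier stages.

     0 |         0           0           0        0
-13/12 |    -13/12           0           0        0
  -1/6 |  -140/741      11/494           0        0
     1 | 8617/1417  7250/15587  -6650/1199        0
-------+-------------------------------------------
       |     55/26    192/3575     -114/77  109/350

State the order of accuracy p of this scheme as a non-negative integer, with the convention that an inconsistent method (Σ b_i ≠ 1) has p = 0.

4

b = (55/26, 192/3575, -114/77, 109/350)
c = (0, -13/12, -1/6, 1)
Ac = (0, 0, -11/456, 275/654)
Σ b_i: 55/26·1 + 192/3575·1 + (-114/77)·1 + 109/350·1 = 1 ✓
b·c: 192/3575·(-13/12) + (-114/77)·(-1/6) + 109/350·1 = 1/2 ✓
b·c²: 192/3575·169/144 + (-114/77)·1/36 + 109/350·1 = 1/3 ✓
b·Ac: (-114/77)·(-11/456) + 109/350·275/654 = 1/6 ✓
b·c³: 192/3575·(-2197/1728) + (-114/77)·(-1/216) + 109/350·1 = 1/4 ✓
b·(c∘Ac): (-114/77)·11/2736 + 109/350·275/654 = 1/8 ✓
b·Ac²: (-114/77)·143/5472 + 109/350·1025/2616 = 1/12 ✓
b·A²c: 109/350·175/1308 = 1/24 ✓; 4 stages ⇒ order 4.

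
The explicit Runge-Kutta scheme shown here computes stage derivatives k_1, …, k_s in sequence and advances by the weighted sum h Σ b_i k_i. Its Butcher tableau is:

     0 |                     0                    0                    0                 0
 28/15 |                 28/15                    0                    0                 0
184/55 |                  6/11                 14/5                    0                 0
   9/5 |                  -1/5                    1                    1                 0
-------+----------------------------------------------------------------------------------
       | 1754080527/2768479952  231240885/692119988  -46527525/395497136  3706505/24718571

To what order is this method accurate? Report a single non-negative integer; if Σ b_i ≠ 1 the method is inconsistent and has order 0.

b = (1754080527/2768479952, 231240885/692119988, -46527525/395497136, 3706505/24718571)
c = (0, 28/15, 184/55, 9/5)
Ac = (0, 0, 392/75, 172/33)
Σ b_i: 1754080527/2768479952·1 + 231240885/692119988·1 + (-46527525/395497136)·1 + 3706505/24718571·1 = 1 ✓
b·c: 231240885/692119988·28/15 + (-46527525/395497136)·184/55 + 3706505/24718571·9/5 = 1/2 ✓
b·c²: 231240885/692119988·784/225 + (-46527525/395497136)·33856/3025 + 3706505/24718571·81/25 = 1/3 ✓
b·Ac: (-46527525/395497136)·392/75 + 3706505/24718571·172/33 = 1/6 ✓
b·c³: 231240885/692119988·21952/3375 + (-46527525/395497136)·6229504/166375 + 3706505/24718571·729/125 = -83033975593/61178463225 ≠ 1/4 ⇒ order 3.
b·(c∘Ac): (-46527525/395497136)·72128/4125 + 3706505/24718571·516/55 = -80368896/123592855 ≠ 1/8
b·Ac²: (-46527525/395497136)·10976/1125 + 3706505/24718571·399568/27225 = 12883418942/12235692645 ≠ 1/12
b·A²c: 3706505/24718571·392/75 = 290589992/370778565 ≠ 1/24

3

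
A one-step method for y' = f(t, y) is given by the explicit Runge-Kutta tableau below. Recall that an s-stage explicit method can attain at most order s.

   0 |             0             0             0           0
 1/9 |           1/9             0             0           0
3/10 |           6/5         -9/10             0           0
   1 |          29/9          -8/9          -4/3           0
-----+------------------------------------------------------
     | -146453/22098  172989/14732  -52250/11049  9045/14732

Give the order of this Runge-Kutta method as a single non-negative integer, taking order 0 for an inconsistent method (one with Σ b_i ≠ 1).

3

b = (-146453/22098, 172989/14732, -52250/11049, 9045/14732)
c = (0, 1/9, 3/10, 1)
Ac = (0, 0, -1/10, -202/405)
Σ b_i: (-146453/22098)·1 + 172989/14732·1 + (-52250/11049)·1 + 9045/14732·1 = 1 ✓
b·c: 172989/14732·1/9 + (-52250/11049)·3/10 + 9045/14732·1 = 1/2 ✓
b·c²: 172989/14732·1/81 + (-52250/11049)·9/100 + 9045/14732·1 = 1/3 ✓
b·Ac: (-52250/11049)·(-1/10) + 9045/14732·(-202/405) = 1/6 ✓
b·c³: 172989/14732·1/729 + (-52250/11049)·27/1000 + 9045/14732·1 = 199835/397764 ≠ 1/4 ⇒ order 3.
b·(c∘Ac): (-52250/11049)·(-3/100) + 9045/14732·(-202/405) = -1816/11049 ≠ 1/8
b·Ac²: (-52250/11049)·(-1/90) + 9045/14732·(-2387/18225) = -55429/1988820 ≠ 1/12
b·A²c: 9045/14732·2/15 = 603/7366 ≠ 1/24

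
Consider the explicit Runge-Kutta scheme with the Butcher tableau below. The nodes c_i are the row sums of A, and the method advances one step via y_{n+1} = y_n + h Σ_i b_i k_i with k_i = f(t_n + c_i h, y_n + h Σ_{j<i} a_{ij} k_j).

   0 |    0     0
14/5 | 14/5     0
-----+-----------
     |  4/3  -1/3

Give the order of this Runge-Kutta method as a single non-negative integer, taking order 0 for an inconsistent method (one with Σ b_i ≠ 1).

b = (4/3, -1/3)
c = (0, 14/5)
Σ b_i: 4/3·1 + (-1/3)·1 = 1 ✓
b·c: (-1/3)·14/5 = -14/15 ≠ 1/2 ⇒ order 1.

1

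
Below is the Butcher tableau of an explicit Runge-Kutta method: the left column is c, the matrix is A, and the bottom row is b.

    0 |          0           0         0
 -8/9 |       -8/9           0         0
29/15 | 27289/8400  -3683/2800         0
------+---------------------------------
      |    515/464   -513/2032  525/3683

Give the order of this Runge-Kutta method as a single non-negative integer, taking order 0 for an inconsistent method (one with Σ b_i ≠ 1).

b = (515/464, -513/2032, 525/3683)
c = (0, -8/9, 29/15)
Ac = (0, 0, 3683/3150)
Σ b_i: 515/464·1 + (-513/2032)·1 + 525/3683·1 = 1 ✓
b·c: (-513/2032)·(-8/9) + 525/3683·29/15 = 1/2 ✓
b·c²: (-513/2032)·64/81 + 525/3683·841/225 = 1/3 ✓
b·Ac: 525/3683·3683/3150 = 1/6 ✓; 3 stages ⇒ order 3.

3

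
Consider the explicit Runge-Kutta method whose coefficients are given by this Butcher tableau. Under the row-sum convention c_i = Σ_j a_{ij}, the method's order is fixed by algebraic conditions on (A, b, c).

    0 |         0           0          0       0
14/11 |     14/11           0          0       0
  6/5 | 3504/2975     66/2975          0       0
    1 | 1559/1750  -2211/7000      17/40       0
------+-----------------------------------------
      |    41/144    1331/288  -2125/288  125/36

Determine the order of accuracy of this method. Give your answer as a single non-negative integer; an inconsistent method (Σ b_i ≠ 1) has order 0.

b = (41/144, 1331/288, -2125/288, 125/36)
c = (0, 14/11, 6/5, 1)
Ac = (0, 0, 12/425, 27/250)
Σ b_i: 41/144·1 + 1331/288·1 + (-2125/288)·1 + 125/36·1 = 1 ✓
b·c: 1331/288·14/11 + (-2125/288)·6/5 + 125/36·1 = 1/2 ✓
b·c²: 1331/288·196/121 + (-2125/288)·36/25 + 125/36·1 = 1/3 ✓
b·Ac: (-2125/288)·12/425 + 125/36·27/250 = 1/6 ✓
b·c³: 1331/288·2744/1331 + (-2125/288)·216/125 + 125/36·1 = 1/4 ✓
b·(c∘Ac): (-2125/288)·72/2125 + 125/36·27/250 = 1/8 ✓
b·Ac²: (-2125/288)·168/4675 + 125/36·138/1375 = 1/12 ✓
b·A²c: 125/36·3/250 = 1/24 ✓; 4 stages ⇒ order 4.

4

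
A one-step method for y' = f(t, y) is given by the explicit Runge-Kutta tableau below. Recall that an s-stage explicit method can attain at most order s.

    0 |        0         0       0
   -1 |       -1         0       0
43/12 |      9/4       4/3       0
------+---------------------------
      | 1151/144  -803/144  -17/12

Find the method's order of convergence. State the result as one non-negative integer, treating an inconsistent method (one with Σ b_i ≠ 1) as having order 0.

b = (1151/144, -803/144, -17/12)
c = (0, -1, 43/12)
Ac = (0, 0, -4/3)
Σ b_i: 1151/144·1 + (-803/144)·1 + (-17/12)·1 = 1 ✓
b·c: (-803/144)·(-1) + (-17/12)·43/12 = 1/2 ✓
b·c²: (-803/144)·1 + (-17/12)·1849/144 = -41069/1728 ≠ 1/3 ⇒ order 2.
b·Ac: (-17/12)·(-4/3) = 17/9 ≠ 1/6

2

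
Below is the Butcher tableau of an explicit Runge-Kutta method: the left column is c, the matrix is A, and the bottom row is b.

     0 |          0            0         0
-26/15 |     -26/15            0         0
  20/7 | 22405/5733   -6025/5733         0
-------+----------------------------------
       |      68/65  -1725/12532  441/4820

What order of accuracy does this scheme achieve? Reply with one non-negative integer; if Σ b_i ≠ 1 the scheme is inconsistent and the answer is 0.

3

b = (68/65, -1725/12532, 441/4820)
c = (0, -26/15, 20/7)
Ac = (0, 0, 2410/1323)
Σ b_i: 68/65·1 + (-1725/12532)·1 + 441/4820·1 = 1 ✓
b·c: (-1725/12532)·(-26/15) + 441/4820·20/7 = 1/2 ✓
b·c²: (-1725/12532)·676/225 + 441/4820·400/49 = 1/3 ✓
b·Ac: 441/4820·2410/1323 = 1/6 ✓; 3 stages ⇒ order 3.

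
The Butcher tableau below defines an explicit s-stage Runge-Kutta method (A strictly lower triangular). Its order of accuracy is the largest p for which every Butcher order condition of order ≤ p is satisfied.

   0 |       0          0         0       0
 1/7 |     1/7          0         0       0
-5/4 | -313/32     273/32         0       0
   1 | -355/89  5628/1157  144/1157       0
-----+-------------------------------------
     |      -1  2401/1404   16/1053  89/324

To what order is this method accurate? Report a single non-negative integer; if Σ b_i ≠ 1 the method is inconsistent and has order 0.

4

b = (-1, 2401/1404, 16/1053, 89/324)
c = (0, 1/7, -5/4, 1)
Ac = (0, 0, 39/32, 48/89)
Σ b_i: (-1)·1 + 2401/1404·1 + 16/1053·1 + 89/324·1 = 1 ✓
b·c: 2401/1404·1/7 + 16/1053·(-5/4) + 89/324·1 = 1/2 ✓
b·c²: 2401/1404·1/49 + 16/1053·25/16 + 89/324·1 = 1/3 ✓
b·Ac: 16/1053·39/32 + 89/324·48/89 = 1/6 ✓
b·c³: 2401/1404·1/343 + 16/1053·(-125/64) + 89/324·1 = 1/4 ✓
b·(c∘Ac): 16/1053·(-195/128) + 89/324·48/89 = 1/8 ✓
b·Ac²: 16/1053·39/224 + 89/324·183/623 = 1/12 ✓
b·A²c: 89/324·27/178 = 1/24 ✓; 4 stages ⇒ order 4.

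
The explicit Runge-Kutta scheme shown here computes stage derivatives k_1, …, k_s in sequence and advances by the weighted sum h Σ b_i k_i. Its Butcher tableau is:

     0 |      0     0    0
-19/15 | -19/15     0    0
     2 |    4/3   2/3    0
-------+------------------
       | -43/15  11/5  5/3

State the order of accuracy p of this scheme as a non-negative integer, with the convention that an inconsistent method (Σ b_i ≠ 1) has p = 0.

b = (-43/15, 11/5, 5/3)
c = (0, -19/15, 2)
Ac = (0, 0, -38/45)
Σ b_i: (-43/15)·1 + 11/5·1 + 5/3·1 = 1 ✓
b·c: 11/5·(-19/15) + 5/3·2 = 41/75 ≠ 1/2 ⇒ order 1.

1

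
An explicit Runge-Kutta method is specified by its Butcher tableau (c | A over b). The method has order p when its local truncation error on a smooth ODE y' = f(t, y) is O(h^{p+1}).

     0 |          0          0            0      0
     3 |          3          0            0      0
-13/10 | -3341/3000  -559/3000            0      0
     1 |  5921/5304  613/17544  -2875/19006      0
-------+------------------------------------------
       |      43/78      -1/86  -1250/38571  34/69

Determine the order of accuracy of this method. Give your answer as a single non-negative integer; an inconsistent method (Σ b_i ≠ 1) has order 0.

b = (43/78, -1/86, -1250/38571, 34/69)
c = (0, 3, -13/10, 1)
Ac = (0, 0, -559/1000, 41/136)
Σ b_i: 43/78·1 + (-1/86)·1 + (-1250/38571)·1 + 34/69·1 = 1 ✓
b·c: (-1/86)·3 + (-1250/38571)·(-13/10) + 34/69·1 = 1/2 ✓
b·c²: (-1/86)·9 + (-1250/38571)·169/100 + 34/69·1 = 1/3 ✓
b·Ac: (-1250/38571)·(-559/1000) + 34/69·41/136 = 1/6 ✓
b·c³: (-1/86)·27 + (-1250/38571)·(-2197/1000) + 34/69·1 = 1/4 ✓
b·(c∘Ac): (-1250/38571)·7267/10000 + 34/69·41/136 = 1/8 ✓
b·Ac²: (-1250/38571)·(-1677/1000) + 34/69·1/17 = 1/12 ✓
b·A²c: 34/69·23/272 = 1/24 ✓; 4 stages ⇒ order 4.

4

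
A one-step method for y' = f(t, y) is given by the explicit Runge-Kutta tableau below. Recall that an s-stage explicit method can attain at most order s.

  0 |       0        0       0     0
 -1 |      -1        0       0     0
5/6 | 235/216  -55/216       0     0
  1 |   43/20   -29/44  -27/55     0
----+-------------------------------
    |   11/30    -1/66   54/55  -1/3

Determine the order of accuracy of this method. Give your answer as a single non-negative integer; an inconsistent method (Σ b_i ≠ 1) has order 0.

b = (11/30, -1/66, 54/55, -1/3)
c = (0, -1, 5/6, 1)
Ac = (0, 0, 55/216, 1/4)
Σ b_i: 11/30·1 + (-1/66)·1 + 54/55·1 + (-1/3)·1 = 1 ✓
b·c: (-1/66)·(-1) + 54/55·5/6 + (-1/3)·1 = 1/2 ✓
b·c²: (-1/66)·1 + 54/55·25/36 + (-1/3)·1 = 1/3 ✓
b·Ac: 54/55·55/216 + (-1/3)·1/4 = 1/6 ✓
b·c³: (-1/66)·(-1) + 54/55·125/216 + (-1/3)·1 = 1/4 ✓
b·(c∘Ac): 54/55·275/1296 + (-1/3)·1/4 = 1/8 ✓
b·Ac²: 54/55·(-55/216) + (-1/3)·(-1) = 1/12 ✓
b·A²c: (-1/3)·(-1/8) = 1/24 ✓; 4 stages ⇒ order 4.

4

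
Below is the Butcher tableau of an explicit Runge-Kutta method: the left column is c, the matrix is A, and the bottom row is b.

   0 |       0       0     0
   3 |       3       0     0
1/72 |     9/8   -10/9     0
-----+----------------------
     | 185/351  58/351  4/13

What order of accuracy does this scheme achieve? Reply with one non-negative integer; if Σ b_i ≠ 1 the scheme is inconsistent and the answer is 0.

b = (185/351, 58/351, 4/13)
c = (0, 3, 1/72)
Ac = (0, 0, -10/3)
Σ b_i: 185/351·1 + 58/351·1 + 4/13·1 = 1 ✓
b·c: 58/351·3 + 4/13·1/72 = 1/2 ✓
b·c²: 58/351·9 + 4/13·1/5184 = 25057/16848 ≠ 1/3 ⇒ order 2.
b·Ac: 4/13·(-10/3) = -40/39 ≠ 1/6

2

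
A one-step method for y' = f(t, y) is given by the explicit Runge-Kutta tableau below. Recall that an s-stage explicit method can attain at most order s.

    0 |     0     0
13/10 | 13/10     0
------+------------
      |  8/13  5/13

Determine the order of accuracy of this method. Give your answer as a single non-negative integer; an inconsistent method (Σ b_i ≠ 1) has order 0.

2

b = (8/13, 5/13)
c = (0, 13/10)
Σ b_i: 8/13·1 + 5/13·1 = 1 ✓
b·c: 5/13·13/10 = 1/2 ✓; 2 stages ⇒ order 2.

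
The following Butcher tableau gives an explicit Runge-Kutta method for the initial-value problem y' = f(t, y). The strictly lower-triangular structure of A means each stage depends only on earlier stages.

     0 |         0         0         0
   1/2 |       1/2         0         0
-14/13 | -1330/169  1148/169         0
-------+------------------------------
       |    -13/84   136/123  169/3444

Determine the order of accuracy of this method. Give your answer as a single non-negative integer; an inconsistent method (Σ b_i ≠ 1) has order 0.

b = (-13/84, 136/123, 169/3444)
c = (0, 1/2, -14/13)
Ac = (0, 0, 574/169)
Σ b_i: (-13/84)·1 + 136/123·1 + 169/3444·1 = 1 ✓
b·c: 136/123·1/2 + 169/3444·(-14/13) = 1/2 ✓
b·c²: 136/123·1/4 + 169/3444·196/169 = 1/3 ✓
b·Ac: 169/3444·574/169 = 1/6 ✓; 3 stages ⇒ order 3.

3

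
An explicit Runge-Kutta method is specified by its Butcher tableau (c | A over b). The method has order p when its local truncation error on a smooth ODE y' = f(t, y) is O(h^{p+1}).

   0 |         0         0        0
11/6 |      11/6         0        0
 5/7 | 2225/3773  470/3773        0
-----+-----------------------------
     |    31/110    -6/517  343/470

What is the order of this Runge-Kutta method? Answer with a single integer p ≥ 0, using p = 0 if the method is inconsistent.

3

b = (31/110, -6/517, 343/470)
c = (0, 11/6, 5/7)
Ac = (0, 0, 235/1029)
Σ b_i: 31/110·1 + (-6/517)·1 + 343/470·1 = 1 ✓
b·c: (-6/517)·11/6 + 343/470·5/7 = 1/2 ✓
b·c²: (-6/517)·121/36 + 343/470·25/49 = 1/3 ✓
b·Ac: 343/470·235/1029 = 1/6 ✓; 3 stages ⇒ order 3.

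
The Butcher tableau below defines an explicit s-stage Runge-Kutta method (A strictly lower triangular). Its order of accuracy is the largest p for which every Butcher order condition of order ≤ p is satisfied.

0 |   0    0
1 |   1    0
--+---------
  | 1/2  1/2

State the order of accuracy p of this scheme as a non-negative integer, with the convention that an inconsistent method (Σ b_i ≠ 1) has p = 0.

b = (1/2, 1/2)
c = (0, 1)
Σ b_i: 1/2·1 + 1/2·1 = 1 ✓
b·c: 1/2·1 = 1/2 ✓; 2 stages ⇒ order 2.

2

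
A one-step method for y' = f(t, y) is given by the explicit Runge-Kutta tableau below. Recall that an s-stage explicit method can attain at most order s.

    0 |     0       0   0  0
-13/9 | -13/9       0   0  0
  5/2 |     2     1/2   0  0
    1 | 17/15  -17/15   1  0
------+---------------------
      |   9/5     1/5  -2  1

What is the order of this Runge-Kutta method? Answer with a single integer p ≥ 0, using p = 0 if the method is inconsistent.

b = (9/5, 1/5, -2, 1)
c = (0, -13/9, 5/2, 1)
Ac = (0, 0, -13/18, 1117/270)
Σ b_i: 9/5·1 + 1/5·1 + (-2)·1 + 1·1 = 1 ✓
b·c: 1/5·(-13/9) + (-2)·5/2 + 1·1 = -193/45 ≠ 1/2 ⇒ order 1.

1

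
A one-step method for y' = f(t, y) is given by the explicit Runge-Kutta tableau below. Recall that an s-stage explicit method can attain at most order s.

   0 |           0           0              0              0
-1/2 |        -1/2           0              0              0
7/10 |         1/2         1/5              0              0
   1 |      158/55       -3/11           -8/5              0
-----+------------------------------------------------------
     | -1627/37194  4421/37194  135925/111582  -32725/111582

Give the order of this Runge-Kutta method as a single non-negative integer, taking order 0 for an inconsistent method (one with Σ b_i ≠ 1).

3

b = (-1627/37194, 4421/37194, 135925/111582, -32725/111582)
c = (0, -1/2, 7/10, 1)
Ac = (0, 0, -1/10, -541/550)
Σ b_i: (-1627/37194)·1 + 4421/37194·1 + 135925/111582·1 + (-32725/111582)·1 = 1 ✓
b·c: 4421/37194·(-1/2) + 135925/111582·7/10 + (-32725/111582)·1 = 1/2 ✓
b·c²: 4421/37194·1/4 + 135925/111582·49/100 + (-32725/111582)·1 = 1/3 ✓
b·Ac: 135925/111582·(-1/10) + (-32725/111582)·(-541/550) = 1/6 ✓
b·c³: 4421/37194·(-1/8) + 135925/111582·343/1000 + (-32725/111582)·1 = 20399/185970 ≠ 1/4 ⇒ order 3.
b·(c∘Ac): 135925/111582·(-7/100) + (-32725/111582)·(-541/550) = 30233/148776 ≠ 1/8
b·Ac²: 135925/111582·1/20 + (-32725/111582)·(-4687/5500) = 115613/371940 ≠ 1/12
b·A²c: (-32725/111582)·4/25 = -2618/55791 ≠ 1/24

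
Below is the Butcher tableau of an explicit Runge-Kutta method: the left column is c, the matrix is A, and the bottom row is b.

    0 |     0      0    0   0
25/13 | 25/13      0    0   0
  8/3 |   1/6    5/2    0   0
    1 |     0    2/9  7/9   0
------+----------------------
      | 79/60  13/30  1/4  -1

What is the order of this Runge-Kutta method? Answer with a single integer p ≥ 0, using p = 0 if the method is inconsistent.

2

b = (79/60, 13/30, 1/4, -1)
c = (0, 25/13, 8/3, 1)
Ac = (0, 0, 125/26, 878/351)
Σ b_i: 79/60·1 + 13/30·1 + 1/4·1 + (-1)·1 = 1 ✓
b·c: 13/30·25/13 + 1/4·8/3 + (-1)·1 = 1/2 ✓
b·c²: 13/30·625/169 + 1/4·64/9 + (-1)·1 = 557/234 ≠ 1/3 ⇒ order 2.
b·Ac: 1/4·125/26 + (-1)·878/351 = -3649/2808 ≠ 1/6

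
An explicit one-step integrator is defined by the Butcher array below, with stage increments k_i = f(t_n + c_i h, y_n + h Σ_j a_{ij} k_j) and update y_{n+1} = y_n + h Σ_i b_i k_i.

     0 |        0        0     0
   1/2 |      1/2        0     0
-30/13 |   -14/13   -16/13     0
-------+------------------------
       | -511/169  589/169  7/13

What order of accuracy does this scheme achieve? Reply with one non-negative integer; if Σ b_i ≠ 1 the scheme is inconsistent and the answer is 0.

b = (-511/169, 589/169, 7/13)
c = (0, 1/2, -30/13)
Ac = (0, 0, -8/13)
Σ b_i: (-511/169)·1 + 589/169·1 + 7/13·1 = 1 ✓
b·c: 589/169·1/2 + 7/13·(-30/13) = 1/2 ✓
b·c²: 589/169·1/4 + 7/13·900/169 = 32857/8788 ≠ 1/3 ⇒ order 2.
b·Ac: 7/13·(-8/13) = -56/169 ≠ 1/6

2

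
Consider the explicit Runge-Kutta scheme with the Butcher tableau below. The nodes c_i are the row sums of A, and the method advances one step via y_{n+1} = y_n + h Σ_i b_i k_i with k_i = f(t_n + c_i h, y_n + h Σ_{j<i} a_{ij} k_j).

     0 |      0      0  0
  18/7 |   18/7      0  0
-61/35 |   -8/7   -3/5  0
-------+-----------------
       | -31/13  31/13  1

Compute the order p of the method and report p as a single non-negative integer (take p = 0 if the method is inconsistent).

b = (-31/13, 31/13, 1)
c = (0, 18/7, -61/35)
Ac = (0, 0, -54/35)
Σ b_i: (-31/13)·1 + 31/13·1 + 1·1 = 1 ✓
b·c: 31/13·18/7 + 1·(-61/35) = 1997/455 ≠ 1/2 ⇒ order 1.

1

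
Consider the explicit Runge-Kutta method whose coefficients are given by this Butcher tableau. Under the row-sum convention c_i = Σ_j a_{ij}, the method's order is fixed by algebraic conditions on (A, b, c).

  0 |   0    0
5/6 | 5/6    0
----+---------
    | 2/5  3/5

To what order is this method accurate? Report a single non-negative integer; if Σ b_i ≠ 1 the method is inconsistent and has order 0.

2

b = (2/5, 3/5)
c = (0, 5/6)
Σ b_i: 2/5·1 + 3/5·1 = 1 ✓
b·c: 3/5·5/6 = 1/2 ✓; 2 stages ⇒ order 2.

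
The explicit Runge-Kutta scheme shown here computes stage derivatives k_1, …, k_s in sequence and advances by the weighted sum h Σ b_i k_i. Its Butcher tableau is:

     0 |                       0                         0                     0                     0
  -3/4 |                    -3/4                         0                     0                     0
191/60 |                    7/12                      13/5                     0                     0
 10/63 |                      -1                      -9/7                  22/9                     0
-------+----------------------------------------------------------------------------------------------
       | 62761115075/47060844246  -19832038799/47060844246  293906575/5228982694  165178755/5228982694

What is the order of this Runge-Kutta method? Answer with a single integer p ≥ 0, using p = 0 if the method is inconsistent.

b = (62761115075/47060844246, -19832038799/47060844246, 293906575/5228982694, 165178755/5228982694)
c = (0, -3/4, 191/60, 10/63)
Ac = (0, 0, -39/20, 33059/3780)
Σ b_i: 62761115075/47060844246·1 + (-19832038799/47060844246)·1 + 293906575/5228982694·1 + 165178755/5228982694·1 = 1 ✓
b·c: (-19832038799/47060844246)·(-3/4) + 293906575/5228982694·191/60 + 165178755/5228982694·10/63 = 1/2 ✓
b·c²: (-19832038799/47060844246)·9/16 + 293906575/5228982694·36481/3600 + 165178755/5228982694·100/3969 = 1/3 ✓
b·Ac: 293906575/5228982694·(-39/20) + 165178755/5228982694·33059/3780 = 1/6 ✓
b·c³: (-19832038799/47060844246)·(-27/64) + 293906575/5228982694·6967871/216000 + 165178755/5228982694·1000/250047 = 472257488033257/237186654999840 ≠ 1/4 ⇒ order 3.
b·(c∘Ac): 293906575/5228982694·(-2483/400) + 165178755/5228982694·33059/23814 = -53007101371/173763117216 ≠ 1/8
b·Ac²: 293906575/5228982694·117/80 + 165178755/5228982694·5454049/226800 = 792365368987/941216884920 ≠ 1/12
b·A²c: 165178755/5228982694·(-143/30) = -121131087/804458876 ≠ 1/24

3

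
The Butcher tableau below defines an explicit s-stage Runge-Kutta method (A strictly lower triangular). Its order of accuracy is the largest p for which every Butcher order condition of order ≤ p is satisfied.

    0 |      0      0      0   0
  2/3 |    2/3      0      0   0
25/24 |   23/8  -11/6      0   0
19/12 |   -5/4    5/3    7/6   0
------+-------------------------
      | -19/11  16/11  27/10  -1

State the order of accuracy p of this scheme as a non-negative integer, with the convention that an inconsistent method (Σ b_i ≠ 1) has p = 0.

0

b = (-19/11, 16/11, 27/10, -1)
c = (0, 2/3, 25/24, 19/12)
Ac = (0, 0, -11/9, 335/144)
Σ b_i: (-19/11)·1 + 16/11·1 + 27/10·1 + (-1)·1 = 157/110 ≠ 1 ⇒ order 0.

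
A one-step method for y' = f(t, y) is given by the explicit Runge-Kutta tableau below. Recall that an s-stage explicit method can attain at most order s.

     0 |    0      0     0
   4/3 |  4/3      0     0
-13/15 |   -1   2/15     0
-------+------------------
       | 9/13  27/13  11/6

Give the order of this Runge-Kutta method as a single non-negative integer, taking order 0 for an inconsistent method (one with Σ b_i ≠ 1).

b = (9/13, 27/13, 11/6)
c = (0, 4/3, -13/15)
Ac = (0, 0, 8/45)
Σ b_i: 9/13·1 + 27/13·1 + 11/6·1 = 359/78 ≠ 1 ⇒ order 0.

0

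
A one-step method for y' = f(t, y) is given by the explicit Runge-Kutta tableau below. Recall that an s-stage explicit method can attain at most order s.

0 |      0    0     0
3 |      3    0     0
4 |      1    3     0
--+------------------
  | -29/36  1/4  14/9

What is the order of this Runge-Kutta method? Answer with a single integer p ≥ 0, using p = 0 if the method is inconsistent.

1

b = (-29/36, 1/4, 14/9)
c = (0, 3, 4)
Ac = (0, 0, 9)
Σ b_i: (-29/36)·1 + 1/4·1 + 14/9·1 = 1 ✓
b·c: 1/4·3 + 14/9·4 = 251/36 ≠ 1/2 ⇒ order 1.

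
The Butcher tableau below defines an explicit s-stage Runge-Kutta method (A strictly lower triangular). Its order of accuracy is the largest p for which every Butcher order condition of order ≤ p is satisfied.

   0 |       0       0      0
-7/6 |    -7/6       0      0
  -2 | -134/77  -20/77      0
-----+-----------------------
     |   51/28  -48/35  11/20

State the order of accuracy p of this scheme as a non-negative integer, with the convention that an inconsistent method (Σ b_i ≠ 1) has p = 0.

3

b = (51/28, -48/35, 11/20)
c = (0, -7/6, -2)
Ac = (0, 0, 10/33)
Σ b_i: 51/28·1 + (-48/35)·1 + 11/20·1 = 1 ✓
b·c: (-48/35)·(-7/6) + 11/20·(-2) = 1/2 ✓
b·c²: (-48/35)·49/36 + 11/20·4 = 1/3 ✓
b·Ac: 11/20·10/33 = 1/6 ✓; 3 stages ⇒ order 3.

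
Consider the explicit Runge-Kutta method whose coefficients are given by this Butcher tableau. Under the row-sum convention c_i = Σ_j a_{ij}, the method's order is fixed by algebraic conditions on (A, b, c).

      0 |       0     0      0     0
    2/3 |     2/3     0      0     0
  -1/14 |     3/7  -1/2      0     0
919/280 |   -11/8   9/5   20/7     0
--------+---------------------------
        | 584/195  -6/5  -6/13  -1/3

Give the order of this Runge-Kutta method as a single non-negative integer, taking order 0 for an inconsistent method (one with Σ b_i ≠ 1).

1

b = (584/195, -6/5, -6/13, -1/3)
c = (0, 2/3, -1/14, 919/280)
Ac = (0, 0, -1/3, 244/245)
Σ b_i: 584/195·1 + (-6/5)·1 + (-6/13)·1 + (-1/3)·1 = 1 ✓
b·c: (-6/5)·2/3 + (-6/13)·(-1/14) + (-1/3)·919/280 = -20323/10920 ≠ 1/2 ⇒ order 1.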